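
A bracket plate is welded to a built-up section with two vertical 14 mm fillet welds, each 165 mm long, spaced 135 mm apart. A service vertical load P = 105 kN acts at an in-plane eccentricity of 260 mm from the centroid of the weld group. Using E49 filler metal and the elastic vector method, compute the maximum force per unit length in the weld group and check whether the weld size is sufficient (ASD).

f_max ≈ 1510 N/mm; NOT adequate

E49XX → F_EXX = 490 MPa.
Total weld length L_w = 330 mm. Treat welds as unit-width lines.
Polar moment about centroid: J = 2[d³/12 + d(b/2)²] = 2[165³/12 + 165×67.5²] = 2252000 mm³.
Direct shear f_v = P/L_w = 105×10³ / 330 = 318.2 N/mm (vertical).
Torsion M = P·e = 105×10³ × 260 = 27300000 N·mm.
Critical point at (x, y) = (67.5, 82.5) from centroid. f_tx = M·y/J = 1000 N/mm; f_ty = M·x/J = 818.2 N/mm.
Resultant f_max = √[f_tx² + (f_v + f_ty)²] = √[1000² + (318.2 + 818.2)²] = 1514 N/mm.
Capacity per unit length: r_n/Ω = (1/2.0) × 0.6 × 490 × (0.707 × 14) = 1455 N/mm.
1514 > 1455 → NOT adequate.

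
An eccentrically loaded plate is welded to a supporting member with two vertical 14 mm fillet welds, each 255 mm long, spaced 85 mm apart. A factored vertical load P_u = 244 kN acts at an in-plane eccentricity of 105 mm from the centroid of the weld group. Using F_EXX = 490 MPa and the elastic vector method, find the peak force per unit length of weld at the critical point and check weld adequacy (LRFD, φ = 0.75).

f_max ≈ 1180 N/mm; adequate

Total weld length L_w = 510 mm. Treat welds as unit-width lines.
Polar moment about centroid: J = 2[d³/12 + d(b/2)²] = 2[255³/12 + 255×42.5²] = 3685000 mm³.
Direct shear f_v = P/L_w = 244×10³ / 510 = 478.4 N/mm (vertical).
Torsion M = P·e = 244×10³ × 105 = 25620000 N·mm.
Critical point at (x, y) = (42.5, 127.5) from centroid. f_tx = M·y/J = 886.5 N/mm; f_ty = M·x/J = 295.5 N/mm.
Resultant f_max = √[f_tx² + (f_v + f_ty)²] = √[886.5² + (478.4 + 295.5)²] = 1177 N/mm.
Capacity per unit length: φr_n = 0.75 × 0.6 × 490 × (0.707 × 14) = 2183 N/mm.
1177 ≤ 2183 → adequate.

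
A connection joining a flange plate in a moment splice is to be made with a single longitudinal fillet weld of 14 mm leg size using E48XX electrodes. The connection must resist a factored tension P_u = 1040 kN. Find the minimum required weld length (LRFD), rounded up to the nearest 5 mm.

L = 490 mm

E48XX → F_EXX = 480 MPa.
Throat t_e = 0.707 × 14 = 9.898 mm.
φr_n = 0.75 × 0.6 × 480 × 9.898 × 10⁻³ = 2.138 kN/mm.
L_req = P_u / φr_n = 1040 / 2.138 = 486.4 mm total.
Round up → use L = 490 mm.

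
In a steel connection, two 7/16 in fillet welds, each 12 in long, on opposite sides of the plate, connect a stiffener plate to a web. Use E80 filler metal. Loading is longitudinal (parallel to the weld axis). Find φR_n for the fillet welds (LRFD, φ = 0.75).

φR_n ≈ 267 kips

E80XX → F_EXX = 80 ksi.
Effective throat t_e = 0.707 × 0.4375 = 0.3093 in.
Total length L = 24 in; A_we = 0.3093 × 24 = 7.423 in².
F_nw = 0.6 F_EXX = 0.6 × 80 = 48 ksi.
φR_n = 0.75 × 48 × 7.423 = 267.2 kips.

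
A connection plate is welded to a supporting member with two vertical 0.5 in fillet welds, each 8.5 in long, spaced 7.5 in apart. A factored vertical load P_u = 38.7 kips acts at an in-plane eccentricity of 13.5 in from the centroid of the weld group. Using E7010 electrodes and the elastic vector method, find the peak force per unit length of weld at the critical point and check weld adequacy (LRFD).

E70XX → F_EXX = 70 ksi.
Total weld length L_w = 17 in. Treat welds as unit-width lines.
Polar moment about centroid: J = 2[d³/12 + d(b/2)²] = 2[8.5³/12 + 8.5×3.75²] = 341.4 in³.
Direct shear f_v = P/L_w = 38.7 / 17 = 2.276 kip/in (vertical).
Torsion M = P·e = 38.7 × 13.5 = 522.45 kip·in.
Critical point at (x, y) = (3.75, 4.25) from centroid. f_tx = M·y/J = 6.504 kip/in; f_ty = M·x/J = 5.738 kip/in.
Resultant f_max = √[f_tx² + (f_v + f_ty)²] = √[6.504² + (2.276 + 5.738)²] = 10.32 kip/in.
Capacity per unit length: φr_n = 0.75 × 0.6 × 70 × (0.707 × 0.5) = 11.14 kip/in.
10.32 ≤ 11.14 → adequate.

f_max ≈ 10.3 kip/in; adequate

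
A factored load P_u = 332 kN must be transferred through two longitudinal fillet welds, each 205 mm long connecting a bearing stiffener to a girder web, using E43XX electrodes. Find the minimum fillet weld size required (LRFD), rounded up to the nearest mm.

w = 6 mm

E43XX → F_EXX = 430 MPa.
Total weld length L = 410 mm.
Required throat t_e = P_u / (φ × 0.6 F_EXX × L) = 332 / (0.75 × 0.6 × 430 × 410 × 10⁻³) = 4.185 mm.
Required leg w = t_e / 0.707 = 5.919 mm → use 6 mm.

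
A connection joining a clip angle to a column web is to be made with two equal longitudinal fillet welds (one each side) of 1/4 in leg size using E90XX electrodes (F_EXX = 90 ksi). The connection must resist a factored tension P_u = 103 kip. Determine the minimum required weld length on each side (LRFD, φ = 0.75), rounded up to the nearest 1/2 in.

L = 7.5 in on each side

Throat t_e = 0.707 × 0.25 = 0.1767 in.
φr_n = 0.75 × 0.6 × 90 × 0.1767 = 7.158 kip/in.
L_req = P_u / φr_n = 103 / 7.158 = 14.39 in total.
Per side: 14.39 / 2 = 7.194 in.
Round up → use L = 7.5 in on each side.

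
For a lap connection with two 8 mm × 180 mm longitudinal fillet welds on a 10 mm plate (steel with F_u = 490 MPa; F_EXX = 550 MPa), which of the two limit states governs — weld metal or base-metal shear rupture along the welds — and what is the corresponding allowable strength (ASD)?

R_n/Ω ≈ 336 kN (weld metal governs)

t_e = 0.707 × 8 = 5.656 mm; L = 360 mm.
Weld metal: R_n/Ω = (1/2.0) × 0.6 × 550 × 5.656 × 360 × 10⁻³ = 336 kN.
Base metal (shear rupture): R_n/Ω = (1/2.0) × 0.6 × 490 × 10 × 360 × 10⁻³ = 529.2 kN.
Governing: weld metal.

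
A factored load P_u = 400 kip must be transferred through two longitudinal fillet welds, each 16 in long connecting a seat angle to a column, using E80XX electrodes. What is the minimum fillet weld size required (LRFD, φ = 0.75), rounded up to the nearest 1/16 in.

E80XX → F_EXX = 80 ksi.
Total weld length L = 32 in.
Required throat t_e = P_u / (φ × 0.6 F_EXX × L) = 400 / (0.75 × 0.6 × 80 × 32) = 0.3472 in.
Required leg w = t_e / 0.707 = 0.4911 in → use 1/2 in.

w = 1/2 in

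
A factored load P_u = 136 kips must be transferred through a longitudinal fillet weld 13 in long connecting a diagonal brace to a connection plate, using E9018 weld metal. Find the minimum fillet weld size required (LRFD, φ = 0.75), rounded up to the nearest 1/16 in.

w = 3/8 in

E90XX → F_EXX = 90 ksi.
Total weld length L = 13 in.
Required throat t_e = P_u / (φ × 0.6 F_EXX × L) = 136 / (0.75 × 0.6 × 90 × 13) = 0.2583 in.
Required leg w = t_e / 0.707 = 0.3654 in → use 3/8 in.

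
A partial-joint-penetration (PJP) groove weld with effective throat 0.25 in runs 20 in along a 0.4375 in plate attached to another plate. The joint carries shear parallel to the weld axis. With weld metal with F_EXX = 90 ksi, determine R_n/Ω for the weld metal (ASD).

Effective throat (given) t_e = 0.25 in.
A_we = 0.25 × 20 = 5 in².
F_nw = 0.6 F_EXX = 54 ksi.
R_n/Ω = (54 × 5) / 2.0 = 135 kip.

R_n/Ω ≈ 135 kip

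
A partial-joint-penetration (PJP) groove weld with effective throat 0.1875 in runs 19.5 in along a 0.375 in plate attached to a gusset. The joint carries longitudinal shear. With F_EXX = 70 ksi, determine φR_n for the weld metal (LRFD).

Effective throat (given) t_e = 0.1875 in.
A_we = 0.1875 × 19.5 = 3.656 in².
F_nw = 0.6 F_EXX = 42 ksi.
φR_n = 0.75 × 42 × 3.656 = 115.2 kips.

φR_n ≈ 115 kips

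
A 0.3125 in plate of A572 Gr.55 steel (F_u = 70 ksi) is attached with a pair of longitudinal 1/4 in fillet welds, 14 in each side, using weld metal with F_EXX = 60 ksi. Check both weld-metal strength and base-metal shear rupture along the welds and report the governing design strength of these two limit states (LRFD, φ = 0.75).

φR_n ≈ 134 kips (weld metal governs)

t_e = 0.707 × 0.25 = 0.1767 in; L = 28 in.
Weld metal: φR_n = 0.75 × 0.6 × 60 × 0.1767 × 28 = 133.6 kips.
Base metal (shear rupture): φR_n = 0.75 × 0.6 × 70 × 0.3125 × 28 = 275.6 kips.
Governing: weld metal.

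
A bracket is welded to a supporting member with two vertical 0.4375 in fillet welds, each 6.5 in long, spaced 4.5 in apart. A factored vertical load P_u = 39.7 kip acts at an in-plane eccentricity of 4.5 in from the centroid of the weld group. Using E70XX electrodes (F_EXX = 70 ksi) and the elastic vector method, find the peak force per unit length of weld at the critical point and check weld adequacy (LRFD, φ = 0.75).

Total weld length L_w = 13 in. Treat welds as unit-width lines.
Polar moment about centroid: J = 2[d³/12 + d(b/2)²] = 2[6.5³/12 + 6.5×2.25²] = 111.6 in³.
Direct shear f_v = P/L_w = 39.7 / 13 = 3.054 kip/in (vertical).
Torsion M = P·e = 39.7 × 4.5 = 178.65 kip·in.
Critical point at (x, y) = (2.25, 3.25) from centroid. f_tx = M·y/J = 5.203 kip/in; f_ty = M·x/J = 3.602 kip/in.
Resultant f_max = √[f_tx² + (f_v + f_ty)²] = √[5.203² + (3.054 + 3.602)²] = 8.449 kip/in.
Capacity per unit length: φr_n = 0.75 × 0.6 × 70 × (0.707 × 0.4375) = 9.743 kip/in.
8.449 ≤ 9.743 → adequate.

f_max ≈ 8.45 kip/in; adequate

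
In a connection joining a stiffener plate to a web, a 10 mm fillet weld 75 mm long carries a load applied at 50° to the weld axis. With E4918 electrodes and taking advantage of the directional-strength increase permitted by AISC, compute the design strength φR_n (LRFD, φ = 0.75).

φR_n ≈ 156 kN

E49XX → F_EXX = 490 MPa.
t_e = 0.707 × 10 = 7.07 mm; A_we = 7.07 × 75 = 530.2 mm².
Directional factor: 1.0 + 0.5 sin^1.5(50°) = 1.335.
F_nw = 0.6 × 490 × 1.335 = 392.6 MPa.
φR_n = 0.75 × 392.6 × 530.2 × 10⁻³ = 156.1 kN.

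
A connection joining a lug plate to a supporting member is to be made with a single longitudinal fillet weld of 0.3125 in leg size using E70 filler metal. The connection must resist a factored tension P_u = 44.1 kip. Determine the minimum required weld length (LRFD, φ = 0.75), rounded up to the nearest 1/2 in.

E70XX → F_EXX = 70 ksi.
Throat t_e = 0.707 × 0.3125 = 0.2209 in.
φr_n = 0.75 × 0.6 × 70 × 0.2209 = 6.96 kip/in.
L_req = P_u / φr_n = 44.1 / 6.96 = 6.337 in total.
Round up → use L = 6.5 in.

L = 6.5 in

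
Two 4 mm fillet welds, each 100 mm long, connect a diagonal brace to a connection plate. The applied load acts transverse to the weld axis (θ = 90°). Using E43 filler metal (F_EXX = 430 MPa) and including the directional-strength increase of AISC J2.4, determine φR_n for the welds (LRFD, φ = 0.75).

t_e = 0.707 × 4 = 2.828 mm; A_we = 2.828 × 200 = 565.6 mm².
Directional factor: 1.0 + 0.5 sin^1.5(90°) = 1.5.
F_nw = 0.6 × 430 × 1.5 = 387 MPa.
φR_n = 0.75 × 387 × 565.6 × 10⁻³ = 164.2 kN.

φR_n ≈ 164 kN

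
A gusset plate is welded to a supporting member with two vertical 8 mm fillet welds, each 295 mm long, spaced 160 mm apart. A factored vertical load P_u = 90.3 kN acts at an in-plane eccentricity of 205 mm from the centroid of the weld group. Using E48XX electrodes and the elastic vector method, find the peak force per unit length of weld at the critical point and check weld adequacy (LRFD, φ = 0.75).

f_max ≈ 478 N/mm; adequate

E48XX → F_EXX = 480 MPa.
Total weld length L_w = 590 mm. Treat welds as unit-width lines.
Polar moment about centroid: J = 2[d³/12 + d(b/2)²] = 2[295³/12 + 295×80²] = 8055000 mm³.
Direct shear f_v = P/L_w = 90.3×10³ / 590 = 153.1 N/mm (vertical).
Torsion M = P·e = 90.3×10³ × 205 = 18512000 N·mm.
Critical point at (x, y) = (80, 147.5) from centroid. f_tx = M·y/J = 339 N/mm; f_ty = M·x/J = 183.9 N/mm.
Resultant f_max = √[f_tx² + (f_v + f_ty)²] = √[339² + (153.1 + 183.9)²] = 477.9 N/mm.
Capacity per unit length: φr_n = 0.75 × 0.6 × 480 × (0.707 × 8) = 1222 N/mm.
477.9 ≤ 1222 → adequate.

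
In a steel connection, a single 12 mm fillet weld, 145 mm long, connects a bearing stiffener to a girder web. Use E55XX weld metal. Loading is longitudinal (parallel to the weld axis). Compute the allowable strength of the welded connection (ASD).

E55XX → F_EXX = 550 MPa.
Effective throat t_e = 0.707 × 12 = 8.484 mm.
Total length L = 145 mm; A_we = 8.484 × 145 = 1230 mm².
F_nw = 0.6 F_EXX = 0.6 × 550 = 330 MPa.
R_n = 330 × 1230 × 10⁻³ = 406 kN; R_n/Ω = 406/2.0 = 203 kN.

R_n/Ω ≈ 203 kN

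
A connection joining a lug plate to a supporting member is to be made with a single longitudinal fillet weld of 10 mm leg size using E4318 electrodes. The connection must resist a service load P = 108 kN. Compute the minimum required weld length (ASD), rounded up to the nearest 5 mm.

L = 120 mm

E43XX → F_EXX = 430 MPa.
Throat t_e = 0.707 × 10 = 7.07 mm.
r_n/Ω = (0.6 × 430 × 7.07) / 2.0 = 912 N/mm = 0.912 kN/mm.
L_req = P / (r_n/Ω) = 108 / 0.912 = 118.4 mm total.
Round up → use L = 120 mm.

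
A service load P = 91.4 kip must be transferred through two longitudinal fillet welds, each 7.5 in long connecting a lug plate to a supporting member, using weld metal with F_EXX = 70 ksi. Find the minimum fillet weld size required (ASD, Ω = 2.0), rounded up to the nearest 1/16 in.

w = 7/16 in

Total weld length L = 15 in.
Required throat t_e = P × Ω / (0.6 F_EXX × L) = 91.4 × 2.0 / (0.6 × 70 × 15) = 0.2902 in.
Required leg w = t_e / 0.707 = 0.4104 in → use 7/16 in.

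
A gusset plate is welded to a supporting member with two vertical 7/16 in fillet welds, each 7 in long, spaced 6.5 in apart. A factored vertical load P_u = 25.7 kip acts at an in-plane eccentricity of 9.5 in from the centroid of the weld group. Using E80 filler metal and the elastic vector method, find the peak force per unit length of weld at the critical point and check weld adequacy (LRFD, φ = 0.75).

f_max ≈ 7.07 kip/in; adequate

E80XX → F_EXX = 80 ksi.
Total weld length L_w = 14 in. Treat welds as unit-width lines.
Polar moment about centroid: J = 2[d³/12 + d(b/2)²] = 2[7³/12 + 7×3.25²] = 205 in³.
Direct shear f_v = P/L_w = 25.7 / 14 = 1.836 kip/in (vertical).
Torsion M = P·e = 25.7 × 9.5 = 244.15 kip·in.
Critical point at (x, y) = (3.25, 3.5) from centroid. f_tx = M·y/J = 4.168 kip/in; f_ty = M·x/J = 3.87 kip/in.
Resultant f_max = √[f_tx² + (f_v + f_ty)²] = √[4.168² + (1.836 + 3.87)²] = 7.066 kip/in.
Capacity per unit length: φr_n = 0.75 × 0.6 × 80 × (0.707 × 0.4375) = 11.14 kip/in.
7.066 ≤ 11.14 → adequate.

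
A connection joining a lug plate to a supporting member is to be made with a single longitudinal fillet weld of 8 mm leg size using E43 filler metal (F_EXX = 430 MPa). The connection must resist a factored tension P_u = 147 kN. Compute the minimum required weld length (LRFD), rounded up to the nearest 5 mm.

L = 135 mm

Throat t_e = 0.707 × 8 = 5.656 mm.
φr_n = 0.75 × 0.6 × 430 × 5.656 × 10⁻³ = 1.094 kN/mm.
L_req = P_u / φr_n = 147 / 1.094 = 134.3 mm total.
Round up → use L = 135 mm.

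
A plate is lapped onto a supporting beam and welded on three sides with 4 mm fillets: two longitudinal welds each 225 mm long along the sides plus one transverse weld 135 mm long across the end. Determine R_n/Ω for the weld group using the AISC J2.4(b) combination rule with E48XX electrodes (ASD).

E48XX → F_EXX = 480 MPa.
t_e = 0.707 × 4 = 2.828 mm.
R_nwl = 0.6 × 480 × 2.828 × 450 × 10⁻³ = 366.5 kN (longitudinal, 2 welds).
R_nwt = 0.6 × 480 × 2.828 × 135 × 10⁻³ = 110 kN (transverse, base value).
(i) R_nwl + R_nwt = 476.5 kN; (ii) 0.85 R_nwl + 1.5 R_nwt = 476.5 kN.
R_n = max = 476.5 kN [governs: (ii)]; R_n/Ω = 238.2 kN.

R_n/Ω ≈ 238 kN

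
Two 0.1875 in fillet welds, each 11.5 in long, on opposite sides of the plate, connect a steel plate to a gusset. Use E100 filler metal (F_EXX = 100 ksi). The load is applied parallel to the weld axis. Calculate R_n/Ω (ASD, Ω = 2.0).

Effective throat t_e = 0.707 × 0.1875 = 0.1326 in.
Total length L = 23 in; A_we = 0.1326 × 23 = 3.049 in².
F_nw = 0.6 F_EXX = 0.6 × 100 = 60 ksi.
R_n = 60 × 3.049 = 182.9 kips; R_n/Ω = 182.9/2.0 = 91.47 kips.

R_n/Ω ≈ 91.5 kips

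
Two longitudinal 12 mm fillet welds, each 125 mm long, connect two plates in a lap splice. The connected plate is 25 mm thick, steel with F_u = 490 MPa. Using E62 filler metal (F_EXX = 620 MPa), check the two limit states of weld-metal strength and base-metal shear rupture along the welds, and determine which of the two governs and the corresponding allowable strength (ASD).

t_e = 0.707 × 12 = 8.484 mm; L = 250 mm.
Weld metal: R_n/Ω = (1/2.0) × 0.6 × 620 × 8.484 × 250 × 10⁻³ = 394.5 kN.
Base metal (shear rupture): R_n/Ω = (1/2.0) × 0.6 × 490 × 25 × 250 × 10⁻³ = 918.8 kN.
Governing: weld metal.

R_n/Ω ≈ 395 kN (weld metal governs)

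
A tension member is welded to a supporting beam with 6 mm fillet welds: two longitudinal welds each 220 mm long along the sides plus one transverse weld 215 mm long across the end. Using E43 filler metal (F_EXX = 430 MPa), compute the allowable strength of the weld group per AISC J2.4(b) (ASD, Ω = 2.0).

R_n/Ω ≈ 381 kN

t_e = 0.707 × 6 = 4.242 mm.
R_nwl = 0.6 × 430 × 4.242 × 440 × 10⁻³ = 481.6 kN (longitudinal, 2 welds).
R_nwt = 0.6 × 430 × 4.242 × 215 × 10⁻³ = 235.3 kN (transverse, base value).
(i) R_nwl + R_nwt = 716.9 kN; (ii) 0.85 R_nwl + 1.5 R_nwt = 762.3 kN.
R_n = max = 762.3 kN [governs: (ii)]; R_n/Ω = 381.1 kN.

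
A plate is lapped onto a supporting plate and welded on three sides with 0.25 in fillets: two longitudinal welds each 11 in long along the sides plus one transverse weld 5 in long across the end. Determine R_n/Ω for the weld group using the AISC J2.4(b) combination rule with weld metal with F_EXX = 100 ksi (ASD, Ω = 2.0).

R_n/Ω ≈ 143 kip

t_e = 0.707 × 0.25 = 0.1767 in.
R_nwl = 0.6 × 100 × 0.1767 × 22 = 233.3 kip (longitudinal, 2 welds).
R_nwt = 0.6 × 100 × 0.1767 × 5 = 53.02 kip (transverse, base value).
(i) R_nwl + R_nwt = 286.3 kip; (ii) 0.85 R_nwl + 1.5 R_nwt = 277.9 kip.
R_n = max = 286.3 kip [governs: (i)]; R_n/Ω = 143.2 kip.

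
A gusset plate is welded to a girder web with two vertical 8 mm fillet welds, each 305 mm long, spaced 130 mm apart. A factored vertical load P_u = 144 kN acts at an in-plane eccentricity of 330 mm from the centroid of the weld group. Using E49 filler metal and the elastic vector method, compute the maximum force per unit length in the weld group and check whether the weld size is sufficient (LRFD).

f_max ≈ 1190 N/mm; adequate

E49XX → F_EXX = 490 MPa.
Total weld length L_w = 610 mm. Treat welds as unit-width lines.
Polar moment about centroid: J = 2[d³/12 + d(b/2)²] = 2[305³/12 + 305×65²] = 7306000 mm³.
Direct shear f_v = P/L_w = 144×10³ / 610 = 236.1 N/mm (vertical).
Torsion M = P·e = 144×10³ × 330 = 47520000 N·mm.
Critical point at (x, y) = (65, 152.5) from centroid. f_tx = M·y/J = 991.9 N/mm; f_ty = M·x/J = 422.8 N/mm.
Resultant f_max = √[f_tx² + (f_v + f_ty)²] = √[991.9² + (236.1 + 422.8)²] = 1191 N/mm.
Capacity per unit length: φr_n = 0.75 × 0.6 × 490 × (0.707 × 8) = 1247 N/mm.
1191 ≤ 1247 → adequate.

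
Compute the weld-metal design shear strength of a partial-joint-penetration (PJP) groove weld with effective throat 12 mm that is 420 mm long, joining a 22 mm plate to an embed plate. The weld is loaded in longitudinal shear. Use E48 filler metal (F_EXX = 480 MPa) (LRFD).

Effective throat (given) t_e = 12 mm.
A_we = 12 × 420 = 5040 mm².
F_nw = 0.6 F_EXX = 288 MPa.
φR_n = 0.75 × 288 × 5040 × 10⁻³ = 1089 kN.

φR_n ≈ 1090 kN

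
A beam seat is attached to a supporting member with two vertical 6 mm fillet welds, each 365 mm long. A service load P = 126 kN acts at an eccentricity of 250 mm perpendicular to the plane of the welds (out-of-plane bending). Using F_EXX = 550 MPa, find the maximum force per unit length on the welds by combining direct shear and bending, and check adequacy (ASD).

f_max ≈ 730 N/mm; NOT adequate

L_w = 2 × 365 = 730 mm; section modulus (unit throat) S = 2 × L²/6 = 44410 mm².
Direct shear f_v = P/L_w = 126×10³/730 = 172.6 N/mm.
Moment M = P × e = 126×10³ × 250 = 31500000 N·mm; bending f_b = M/S = 709.3 N/mm.
f_max = √(f_v² + f_b²) = √(172.6² + 709.3²) = 730 N/mm.
r_n/Ω = (1/2.0) × 0.6 × 550 × (0.707 × 6) = 699.9 N/mm → NOT adequate.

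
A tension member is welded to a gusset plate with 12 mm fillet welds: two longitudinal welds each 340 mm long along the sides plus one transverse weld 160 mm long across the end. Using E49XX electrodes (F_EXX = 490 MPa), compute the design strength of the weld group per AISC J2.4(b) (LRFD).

φR_n ≈ 1570 kN

t_e = 0.707 × 12 = 8.484 mm.
R_nwl = 0.6 × 490 × 8.484 × 680 × 10⁻³ = 1696 kN (longitudinal, 2 welds).
R_nwt = 0.6 × 490 × 8.484 × 160 × 10⁻³ = 399.1 kN (transverse, base value).
(i) R_nwl + R_nwt = 2095 kN; (ii) 0.85 R_nwl + 1.5 R_nwt = 2040 kN.
R_n = max = 2095 kN [governs: (i)]; φR_n = 1571 kN.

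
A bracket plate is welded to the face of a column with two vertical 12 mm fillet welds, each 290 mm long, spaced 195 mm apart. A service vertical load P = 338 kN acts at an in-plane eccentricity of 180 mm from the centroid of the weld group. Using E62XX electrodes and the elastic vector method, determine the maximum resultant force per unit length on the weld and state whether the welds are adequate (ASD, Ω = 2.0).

E62XX → F_EXX = 620 MPa.
Total weld length L_w = 580 mm. Treat welds as unit-width lines.
Polar moment about centroid: J = 2[d³/12 + d(b/2)²] = 2[290³/12 + 290×97.5²] = 9578000 mm³.
Direct shear f_v = P/L_w = 338×10³ / 580 = 582.8 N/mm (vertical).
Torsion M = P·e = 338×10³ × 180 = 60840000 N·mm.
Critical point at (x, y) = (97.5, 145) from centroid. f_tx = M·y/J = 921 N/mm; f_ty = M·x/J = 619.3 N/mm.
Resultant f_max = √[f_tx² + (f_v + f_ty)²] = √[921² + (582.8 + 619.3)²] = 1514 N/mm.
Capacity per unit length: r_n/Ω = (1/2.0) × 0.6 × 620 × (0.707 × 12) = 1578 N/mm.
1514 ≤ 1578 → adequate.

f_max ≈ 1510 N/mm; adequate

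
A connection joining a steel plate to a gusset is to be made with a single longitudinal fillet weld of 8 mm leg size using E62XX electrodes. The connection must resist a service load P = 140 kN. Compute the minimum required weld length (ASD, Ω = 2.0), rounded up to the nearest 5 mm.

L = 135 mm

E62XX → F_EXX = 620 MPa.
Throat t_e = 0.707 × 8 = 5.656 mm.
r_n/Ω = (0.6 × 620 × 5.656) / 2.0 = 1052 N/mm = 1.052 kN/mm.
L_req = P / (r_n/Ω) = 140 / 1.052 = 133.1 mm total.
Round up → use L = 135 mm.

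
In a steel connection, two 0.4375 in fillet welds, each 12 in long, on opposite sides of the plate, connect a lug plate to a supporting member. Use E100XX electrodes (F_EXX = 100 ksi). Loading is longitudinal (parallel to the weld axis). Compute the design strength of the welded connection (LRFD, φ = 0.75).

φR_n ≈ 334 kip

Effective throat t_e = 0.707 × 0.4375 = 0.3093 in.
Total length L = 24 in; A_we = 0.3093 × 24 = 7.423 in².
F_nw = 0.6 F_EXX = 0.6 × 100 = 60 ksi.
φR_n = 0.75 × 60 × 7.423 = 334.1 kip.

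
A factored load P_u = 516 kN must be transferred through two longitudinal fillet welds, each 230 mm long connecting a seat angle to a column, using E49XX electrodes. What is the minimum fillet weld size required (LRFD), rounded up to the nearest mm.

E49XX → F_EXX = 490 MPa.
Total weld length L = 460 mm.
Required throat t_e = P_u / (φ × 0.6 F_EXX × L) = 516 / (0.75 × 0.6 × 490 × 460 × 10⁻³) = 5.087 mm.
Required leg w = t_e / 0.707 = 7.196 mm → use 8 mm.

w = 8 mm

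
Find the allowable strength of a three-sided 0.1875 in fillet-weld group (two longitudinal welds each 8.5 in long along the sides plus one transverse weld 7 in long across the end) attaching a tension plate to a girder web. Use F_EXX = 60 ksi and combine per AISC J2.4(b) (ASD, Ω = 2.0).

t_e = 0.707 × 0.1875 = 0.1326 in.
R_nwl = 0.6 × 60 × 0.1326 × 17 = 81.13 kip (longitudinal, 2 welds).
R_nwt = 0.6 × 60 × 0.1326 × 7 = 33.41 kip (transverse, base value).
(i) R_nwl + R_nwt = 114.5 kip; (ii) 0.85 R_nwl + 1.5 R_nwt = 119.1 kip.
R_n = max = 119.1 kip [governs: (ii)]; R_n/Ω = 59.53 kip.

R_n/Ω ≈ 59.5 kip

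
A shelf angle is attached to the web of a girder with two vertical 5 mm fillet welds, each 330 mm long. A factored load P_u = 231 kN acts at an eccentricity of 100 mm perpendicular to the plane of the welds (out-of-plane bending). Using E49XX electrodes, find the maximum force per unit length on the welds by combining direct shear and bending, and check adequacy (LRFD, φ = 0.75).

f_max ≈ 726 N/mm; adequate

E49XX → F_EXX = 490 MPa.
L_w = 2 × 330 = 660 mm; section modulus (unit throat) S = 2 × L²/6 = 36300 mm².
Direct shear f_v = P/L_w = 231×10³/660 = 350 N/mm.
Moment M = P × e = 231×10³ × 100 = 23100000 N·mm; bending f_b = M/S = 636.4 N/mm.
f_max = √(f_v² + f_b²) = √(350² + 636.4²) = 726.3 N/mm.
φr_n = 0.75 × 0.6 × 490 × (0.707 × 5) = 779.5 N/mm → adequate.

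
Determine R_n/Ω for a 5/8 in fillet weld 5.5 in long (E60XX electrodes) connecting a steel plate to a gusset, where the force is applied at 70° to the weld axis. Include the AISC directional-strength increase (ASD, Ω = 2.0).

R_n/Ω ≈ 63.7 kip

E60XX → F_EXX = 60 ksi.
t_e = 0.707 × 0.625 = 0.4419 in; A_we = 0.4419 × 5.5 = 2.43 in².
Directional factor: 1.0 + 0.5 sin^1.5(70°) = 1.455.
F_nw = 0.6 × 60 × 1.455 = 52.4 ksi.
R_n/Ω = (52.4 × 2.43) / 2.0 = 63.67 kip.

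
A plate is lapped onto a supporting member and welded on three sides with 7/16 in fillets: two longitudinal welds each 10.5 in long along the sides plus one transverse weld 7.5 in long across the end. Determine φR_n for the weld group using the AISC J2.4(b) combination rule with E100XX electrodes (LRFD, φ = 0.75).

E100XX → F_EXX = 100 ksi.
t_e = 0.707 × 0.4375 = 0.3093 in.
R_nwl = 0.6 × 100 × 0.3093 × 21 = 389.7 kip (longitudinal, 2 welds).
R_nwt = 0.6 × 100 × 0.3093 × 7.5 = 139.2 kip (transverse, base value).
(i) R_nwl + R_nwt = 528.9 kip; (ii) 0.85 R_nwl + 1.5 R_nwt = 540.1 kip.
R_n = max = 540.1 kip [governs: (ii)]; φR_n = 405 kip.

φR_n ≈ 405 kip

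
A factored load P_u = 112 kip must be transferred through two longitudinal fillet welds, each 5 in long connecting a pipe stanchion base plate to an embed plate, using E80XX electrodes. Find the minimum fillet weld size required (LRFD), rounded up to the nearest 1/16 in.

w = 1/2 in

E80XX → F_EXX = 80 ksi.
Total weld length L = 10 in.
Required throat t_e = P_u / (φ × 0.6 F_EXX × L) = 112 / (0.75 × 0.6 × 80 × 10) = 0.3111 in.
Required leg w = t_e / 0.707 = 0.44 in → use 1/2 in.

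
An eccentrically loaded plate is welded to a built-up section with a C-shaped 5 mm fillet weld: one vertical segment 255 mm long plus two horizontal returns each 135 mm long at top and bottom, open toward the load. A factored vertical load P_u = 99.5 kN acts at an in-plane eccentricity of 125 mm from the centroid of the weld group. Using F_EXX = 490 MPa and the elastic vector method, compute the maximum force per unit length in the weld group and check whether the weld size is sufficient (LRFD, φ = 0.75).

f_max ≈ 441 N/mm; adequate

Total weld length L_w = 525 mm. Treat welds as unit-width lines.
Centroid: x̄ = 2×135×67.5 / 525 = 34.71 mm from the vertical weld.
Polar moment about centroid: J = I_x + I_y = [255³/12 + 2×135×127.5²] + [255×34.71² + 2(135³/12 + 135×32.79²)] = 6779000 mm³.
Direct shear f_v = P/L_w = 99.5×10³ / 525 = 189.5 N/mm (vertical).
Torsion M = P·e = 99.5×10³ × 125 = 12438000 N·mm.
Critical point at (x, y) = (100.3, 127.5) from centroid. f_tx = M·y/J = 233.9 N/mm; f_ty = M·x/J = 184 N/mm.
Resultant f_max = √[f_tx² + (f_v + f_ty)²] = √[233.9² + (189.5 + 184)²] = 440.7 N/mm.
Capacity per unit length: φr_n = 0.75 × 0.6 × 490 × (0.707 × 5) = 779.5 N/mm.
440.7 ≤ 779.5 → adequate.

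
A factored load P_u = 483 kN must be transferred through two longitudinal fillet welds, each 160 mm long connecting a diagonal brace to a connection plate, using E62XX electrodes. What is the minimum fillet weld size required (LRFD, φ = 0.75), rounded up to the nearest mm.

w = 8 mm

E62XX → F_EXX = 620 MPa.
Total weld length L = 320 mm.
Required throat t_e = P_u / (φ × 0.6 F_EXX × L) = 483 / (0.75 × 0.6 × 620 × 320 × 10⁻³) = 5.41 mm.
Required leg w = t_e / 0.707 = 7.652 mm → use 8 mm.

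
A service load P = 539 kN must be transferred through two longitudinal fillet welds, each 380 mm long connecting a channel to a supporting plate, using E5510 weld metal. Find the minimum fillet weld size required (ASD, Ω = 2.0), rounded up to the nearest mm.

E55XX → F_EXX = 550 MPa.
Total weld length L = 760 mm.
Required throat t_e = P × Ω / (0.6 F_EXX × L) = 539 × 2.0 / (0.6 × 550 × 760 × 10⁻³) = 4.298 mm.
Required leg w = t_e / 0.707 = 6.08 mm → use 7 mm.

w = 7 mm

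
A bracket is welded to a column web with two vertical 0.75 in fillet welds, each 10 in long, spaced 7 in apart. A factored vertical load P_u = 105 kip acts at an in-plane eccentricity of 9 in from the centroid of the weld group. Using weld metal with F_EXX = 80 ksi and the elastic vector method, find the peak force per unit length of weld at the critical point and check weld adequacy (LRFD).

f_max ≈ 17.6 kip/in; adequate

Total weld length L_w = 20 in. Treat welds as unit-width lines.
Polar moment about centroid: J = 2[d³/12 + d(b/2)²] = 2[10³/12 + 10×3.5²] = 411.7 in³.
Direct shear f_v = P/L_w = 105 / 20 = 5.25 kip/in (vertical).
Torsion M = P·e = 105 × 9 = 945 kip·in.
Critical point at (x, y) = (3.5, 5) from centroid. f_tx = M·y/J = 11.48 kip/in; f_ty = M·x/J = 8.034 kip/in.
Resultant f_max = √[f_tx² + (f_v + f_ty)²] = √[11.48² + (5.25 + 8.034)²] = 17.56 kip/in.
Capacity per unit length: φr_n = 0.75 × 0.6 × 80 × (0.707 × 0.75) = 19.09 kip/in.
17.56 ≤ 19.09 → adequate.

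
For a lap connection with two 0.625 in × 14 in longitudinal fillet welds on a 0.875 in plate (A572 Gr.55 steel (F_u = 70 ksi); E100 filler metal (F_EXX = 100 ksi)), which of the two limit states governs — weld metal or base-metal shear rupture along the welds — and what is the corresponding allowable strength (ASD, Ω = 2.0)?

t_e = 0.707 × 0.625 = 0.4419 in; L = 28 in.
Weld metal: R_n/Ω = (1/2.0) × 0.6 × 100 × 0.4419 × 28 = 371.2 kip.
Base metal (shear rupture): R_n/Ω = (1/2.0) × 0.6 × 70 × 0.875 × 28 = 514.5 kip.
Governing: weld metal.

R_n/Ω ≈ 371 kip (weld metal governs)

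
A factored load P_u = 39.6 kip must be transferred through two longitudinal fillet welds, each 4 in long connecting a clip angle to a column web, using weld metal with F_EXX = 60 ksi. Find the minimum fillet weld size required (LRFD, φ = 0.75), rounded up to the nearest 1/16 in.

Total weld length L = 8 in.
Required throat t_e = P_u / (φ × 0.6 F_EXX × L) = 39.6 / (0.75 × 0.6 × 60 × 8) = 0.1833 in.
Required leg w = t_e / 0.707 = 0.2593 in → use 5/16 in.

w = 5/16 in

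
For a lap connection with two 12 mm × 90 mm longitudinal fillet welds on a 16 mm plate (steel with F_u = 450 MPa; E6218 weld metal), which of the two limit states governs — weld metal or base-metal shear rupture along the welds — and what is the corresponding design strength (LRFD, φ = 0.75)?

φR_n ≈ 426 kN (weld metal governs)

E62XX → F_EXX = 620 MPa.
t_e = 0.707 × 12 = 8.484 mm; L = 180 mm.
Weld metal: φR_n = 0.75 × 0.6 × 620 × 8.484 × 180 × 10⁻³ = 426.1 kN.
Base metal (shear rupture): φR_n = 0.75 × 0.6 × 450 × 16 × 180 × 10⁻³ = 583.2 kN.
Governing: weld metal.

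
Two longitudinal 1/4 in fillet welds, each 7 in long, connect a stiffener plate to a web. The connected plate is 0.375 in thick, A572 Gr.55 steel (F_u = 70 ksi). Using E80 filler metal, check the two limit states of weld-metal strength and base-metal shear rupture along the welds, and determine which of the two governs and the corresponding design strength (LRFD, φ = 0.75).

E80XX → F_EXX = 80 ksi.
t_e = 0.707 × 0.25 = 0.1767 in; L = 14 in.
Weld metal: φR_n = 0.75 × 0.6 × 80 × 0.1767 × 14 = 89.08 kips.
Base metal (shear rupture): φR_n = 0.75 × 0.6 × 70 × 0.375 × 14 = 165.4 kips.
Governing: weld metal.

φR_n ≈ 89.1 kips (weld metal governs)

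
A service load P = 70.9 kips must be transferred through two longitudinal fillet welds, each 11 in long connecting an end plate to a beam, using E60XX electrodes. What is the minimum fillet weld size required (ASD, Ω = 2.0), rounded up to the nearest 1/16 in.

w = 5/16 in

E60XX → F_EXX = 60 ksi.
Total weld length L = 22 in.
Required throat t_e = P × Ω / (0.6 F_EXX × L) = 70.9 × 2.0 / (0.6 × 60 × 22) = 0.179 in.
Required leg w = t_e / 0.707 = 0.2532 in → use 5/16 in.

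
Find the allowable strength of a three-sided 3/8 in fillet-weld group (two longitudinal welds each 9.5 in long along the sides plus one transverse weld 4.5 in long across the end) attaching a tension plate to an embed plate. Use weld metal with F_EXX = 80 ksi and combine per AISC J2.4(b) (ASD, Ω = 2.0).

R_n/Ω ≈ 150 kips

t_e = 0.707 × 0.375 = 0.2651 in.
R_nwl = 0.6 × 80 × 0.2651 × 19 = 241.8 kips (longitudinal, 2 welds).
R_nwt = 0.6 × 80 × 0.2651 × 4.5 = 57.27 kips (transverse, base value).
(i) R_nwl + R_nwt = 299.1 kips; (ii) 0.85 R_nwl + 1.5 R_nwt = 291.4 kips.
R_n = max = 299.1 kips [governs: (i)]; R_n/Ω = 149.5 kips.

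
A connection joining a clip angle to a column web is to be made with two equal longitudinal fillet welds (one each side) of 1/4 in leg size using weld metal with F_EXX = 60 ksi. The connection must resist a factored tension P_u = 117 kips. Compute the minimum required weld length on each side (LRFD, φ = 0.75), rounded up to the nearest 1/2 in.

Throat t_e = 0.707 × 0.25 = 0.1767 in.
φr_n = 0.75 × 0.6 × 60 × 0.1767 = 4.772 kips/in.
L_req = P_u / φr_n = 117 / 4.772 = 24.52 in total.
Per side: 24.52 / 2 = 12.26 in.
Round up → use L = 12.5 in on each side.

L = 12.5 in on each side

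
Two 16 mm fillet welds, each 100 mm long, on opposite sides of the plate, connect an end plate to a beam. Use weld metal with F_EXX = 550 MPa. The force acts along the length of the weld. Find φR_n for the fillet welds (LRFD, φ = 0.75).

Effective throat t_e = 0.707 × 16 = 11.31 mm.
Total length L = 200 mm; A_we = 11.31 × 200 = 2262 mm².
F_nw = 0.6 F_EXX = 0.6 × 550 = 330 MPa.
φR_n = 0.75 × 330 × 2262 × 10⁻³ = 559.9 kN.

φR_n ≈ 560 kN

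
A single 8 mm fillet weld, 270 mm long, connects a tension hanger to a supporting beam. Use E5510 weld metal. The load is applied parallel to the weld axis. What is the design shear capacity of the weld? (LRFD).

E55XX → F_EXX = 550 MPa.
Effective throat t_e = 0.707 × 8 = 5.656 mm.
Total length L = 270 mm; A_we = 5.656 × 270 = 1527 mm².
F_nw = 0.6 F_EXX = 0.6 × 550 = 330 MPa.
φR_n = 0.75 × 330 × 1527 × 10⁻³ = 378 kN.

φR_n ≈ 378 kN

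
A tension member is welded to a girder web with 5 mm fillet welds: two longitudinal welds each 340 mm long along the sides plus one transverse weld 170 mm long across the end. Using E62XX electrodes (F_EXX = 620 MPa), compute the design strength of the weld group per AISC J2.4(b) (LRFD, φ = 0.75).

t_e = 0.707 × 5 = 3.535 mm.
R_nwl = 0.6 × 620 × 3.535 × 680 × 10⁻³ = 894.2 kN (longitudinal, 2 welds).
R_nwt = 0.6 × 620 × 3.535 × 170 × 10⁻³ = 223.6 kN (transverse, base value).
(i) R_nwl + R_nwt = 1118 kN; (ii) 0.85 R_nwl + 1.5 R_nwt = 1095 kN.
R_n = max = 1118 kN [governs: (i)]; φR_n = 838.3 kN.

φR_n ≈ 838 kN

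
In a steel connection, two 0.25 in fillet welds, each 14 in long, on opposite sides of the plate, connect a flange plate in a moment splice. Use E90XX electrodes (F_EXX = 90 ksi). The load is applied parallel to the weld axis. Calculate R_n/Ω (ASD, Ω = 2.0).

R_n/Ω ≈ 134 kips

Effective throat t_e = 0.707 × 0.25 = 0.1767 in.
Total length L = 28 in; A_we = 0.1767 × 28 = 4.949 in².
F_nw = 0.6 F_EXX = 0.6 × 90 = 54 ksi.
R_n = 54 × 4.949 = 267.2 kips; R_n/Ω = 267.2/2.0 = 133.6 kips.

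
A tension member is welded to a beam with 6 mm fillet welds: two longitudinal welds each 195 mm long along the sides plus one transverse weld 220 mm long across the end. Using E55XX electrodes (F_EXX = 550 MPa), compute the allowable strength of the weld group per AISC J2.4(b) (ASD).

R_n/Ω ≈ 463 kN

t_e = 0.707 × 6 = 4.242 mm.
R_nwl = 0.6 × 550 × 4.242 × 390 × 10⁻³ = 545.9 kN (longitudinal, 2 welds).
R_nwt = 0.6 × 550 × 4.242 × 220 × 10⁻³ = 308 kN (transverse, base value).
(i) R_nwl + R_nwt = 853.9 kN; (ii) 0.85 R_nwl + 1.5 R_nwt = 926 kN.
R_n = max = 926 kN [governs: (ii)]; R_n/Ω = 463 kN.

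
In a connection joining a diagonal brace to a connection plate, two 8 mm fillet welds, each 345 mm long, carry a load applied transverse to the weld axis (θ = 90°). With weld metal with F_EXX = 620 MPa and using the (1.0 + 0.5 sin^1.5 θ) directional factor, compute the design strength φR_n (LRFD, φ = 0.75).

t_e = 0.707 × 8 = 5.656 mm; A_we = 5.656 × 690 = 3903 mm².
Directional factor: 1.0 + 0.5 sin^1.5(90°) = 1.5.
F_nw = 0.6 × 620 × 1.5 = 558 MPa.
φR_n = 0.75 × 558 × 3903 × 10⁻³ = 1633 kN.

φR_n ≈ 1630 kN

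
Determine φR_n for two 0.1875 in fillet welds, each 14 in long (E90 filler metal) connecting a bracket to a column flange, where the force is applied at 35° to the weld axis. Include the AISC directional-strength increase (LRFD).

E90XX → F_EXX = 90 ksi.
t_e = 0.707 × 0.1875 = 0.1326 in; A_we = 0.1326 × 28 = 3.712 in².
Directional factor: 1.0 + 0.5 sin^1.5(35°) = 1.217.
F_nw = 0.6 × 90 × 1.217 = 65.73 ksi.
φR_n = 0.75 × 65.73 × 3.712 = 183 kip.

φR_n ≈ 183 kip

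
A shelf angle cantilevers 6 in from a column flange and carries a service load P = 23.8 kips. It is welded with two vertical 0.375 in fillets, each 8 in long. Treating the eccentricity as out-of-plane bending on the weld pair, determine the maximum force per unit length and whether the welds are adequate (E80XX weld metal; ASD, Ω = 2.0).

E80XX → F_EXX = 80 ksi.
L_w = 2 × 8 = 16 in; section modulus (unit throat) S = 2 × L²/6 = 21.33 in².
Direct shear f_v = P/L_w = 23.8/16 = 1.488 kip/in.
Moment M = P × e = 23.8 × 6 = 142.8 kip·in; bending f_b = M/S = 6.694 kip/in.
f_max = √(f_v² + f_b²) = √(1.488² + 6.694²) = 6.857 kip/in.
r_n/Ω = (1/2.0) × 0.6 × 80 × (0.707 × 0.375) = 6.363 kip/in → NOT adequate.

f_max ≈ 6.86 kip/in; NOT adequate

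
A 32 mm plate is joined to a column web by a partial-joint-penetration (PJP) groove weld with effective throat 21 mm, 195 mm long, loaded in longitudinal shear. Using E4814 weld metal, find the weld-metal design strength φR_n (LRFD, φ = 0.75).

E48XX → F_EXX = 480 MPa.
Effective throat (given) t_e = 21 mm.
A_we = 21 × 195 = 4095 mm².
F_nw = 0.6 F_EXX = 288 MPa.
φR_n = 0.75 × 288 × 4095 × 10⁻³ = 884.5 kN.

φR_n ≈ 885 kN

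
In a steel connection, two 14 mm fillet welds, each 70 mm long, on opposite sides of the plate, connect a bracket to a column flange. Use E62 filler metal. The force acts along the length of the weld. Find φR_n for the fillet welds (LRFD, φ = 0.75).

E62XX → F_EXX = 620 MPa.
Effective throat t_e = 0.707 × 14 = 9.898 mm.
Total length L = 140 mm; A_we = 9.898 × 140 = 1386 mm².
F_nw = 0.6 F_EXX = 0.6 × 620 = 372 MPa.
φR_n = 0.75 × 372 × 1386 × 10⁻³ = 386.6 kN.

φR_n ≈ 387 kN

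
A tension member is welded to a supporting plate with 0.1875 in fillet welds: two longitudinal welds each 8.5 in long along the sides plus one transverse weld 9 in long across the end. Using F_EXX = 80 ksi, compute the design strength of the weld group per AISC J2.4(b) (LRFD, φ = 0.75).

t_e = 0.707 × 0.1875 = 0.1326 in.
R_nwl = 0.6 × 80 × 0.1326 × 17 = 108.2 kips (longitudinal, 2 welds).
R_nwt = 0.6 × 80 × 0.1326 × 9 = 57.27 kips (transverse, base value).
(i) R_nwl + R_nwt = 165.4 kips; (ii) 0.85 R_nwl + 1.5 R_nwt = 177.8 kips.
R_n = max = 177.8 kips [governs: (ii)]; φR_n = 133.4 kips.

φR_n ≈ 133 kips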